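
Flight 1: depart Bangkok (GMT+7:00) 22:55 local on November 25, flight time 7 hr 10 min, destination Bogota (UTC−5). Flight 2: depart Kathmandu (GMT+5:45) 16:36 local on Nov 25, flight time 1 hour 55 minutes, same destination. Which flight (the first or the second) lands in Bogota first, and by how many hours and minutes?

Flight 1 in UTC: 22:55 − 7:00 = 15:55 on Nov 25.
+7 hours and 10 minutes → arrive 23:05 UTC on Nov 25.
Flight 2 in UTC: 16:36 − 5:45 = 10:51 on Nov 25.
+1 hour 55 minutes → arrive 12:46 UTC on Nov 25.
Flight 2 lands earlier by 10 hours 19 minutes.

the second, by 10 hours 19 minutes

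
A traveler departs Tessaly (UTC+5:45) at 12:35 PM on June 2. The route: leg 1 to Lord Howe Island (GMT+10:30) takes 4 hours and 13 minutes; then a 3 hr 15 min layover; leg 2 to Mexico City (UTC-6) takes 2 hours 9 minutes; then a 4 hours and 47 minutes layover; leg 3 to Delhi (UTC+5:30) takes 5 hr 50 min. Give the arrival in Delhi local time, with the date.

Convert departure to UTC: 12:35 PM − 5:45 = 6:50 AM UTC on Jun 2.
Add 4 hours 13 minutes leg 1 → 11:03 AM UTC.
Add 3 hours 15 minutes layover in Lord Howe Island → 2:18 PM UTC.
Add 2 hours 9 minutes leg 2 → 4:27 PM UTC.
Add 4 hours and 47 minutes layover in Mexico City → 9:14 PM UTC.
Add 5 hours and 50 minutes leg 3 → 3:04 AM UTC (Jun 3).
Delhi is UTC+5:30, so local arrival = 3:04 AM + 5:30 = 8:34 AM on Jun 3.

8:34 AM on Jun 3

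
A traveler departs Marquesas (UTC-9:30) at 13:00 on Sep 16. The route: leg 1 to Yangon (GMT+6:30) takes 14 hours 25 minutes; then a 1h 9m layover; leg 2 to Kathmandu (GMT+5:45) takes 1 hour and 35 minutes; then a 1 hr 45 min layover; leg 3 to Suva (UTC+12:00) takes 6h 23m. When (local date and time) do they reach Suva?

11:47 on September 18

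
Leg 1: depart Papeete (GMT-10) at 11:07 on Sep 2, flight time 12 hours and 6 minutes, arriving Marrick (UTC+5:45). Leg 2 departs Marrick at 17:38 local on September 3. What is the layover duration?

2 hours 40 minutes

Convert departure to UTC: 11:07 + 10:00 = 21:07 UTC on Sep 2.
Add 12 hours 6 minutes flight time → 09:13 UTC (Sep 3).
Marrick is UTC+5:45, so local arrival = 09:13 + 5:45 = 14:58 on Sep 3.
Layover = 17:38 − 14:58 = 2 hours 40 minutes.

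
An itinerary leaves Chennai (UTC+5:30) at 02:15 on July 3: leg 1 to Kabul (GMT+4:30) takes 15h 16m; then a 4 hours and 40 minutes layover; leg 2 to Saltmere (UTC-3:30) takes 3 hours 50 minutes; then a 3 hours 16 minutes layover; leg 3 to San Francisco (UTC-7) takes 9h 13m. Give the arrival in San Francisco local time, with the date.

02:00 on July 4

Convert departure to UTC: 02:15 − 5:30 = 20:45 UTC on Jul 2.
Add 15 hours and 16 minutes leg 1 → 12:01 UTC (Jul 3).
Add 4 hours and 40 minutes layover in Kabul → 16:41 UTC.
Add 3 hours and 50 minutes leg 2 → 20:31 UTC.
Add 3 hours 16 minutes layover in Saltmere → 23:47 UTC.
Add 9 hours 13 minutes leg 3 → 09:00 UTC (Jul 4).
San Francisco is UTC−7:00, so local arrival = 09:00 − 7:00 = 02:00 on Jul 4.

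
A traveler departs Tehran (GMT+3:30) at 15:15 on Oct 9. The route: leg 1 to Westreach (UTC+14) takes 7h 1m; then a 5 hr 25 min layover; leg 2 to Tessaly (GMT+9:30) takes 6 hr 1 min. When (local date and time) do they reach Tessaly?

15:42 on October 10

Convert departure to UTC: 15:15 − 3:30 = 11:45 UTC on Oct 9.
Add 7 hours and 1 minute leg 1 → 18:46 UTC.
Add 5 hours and 25 minutes layover in Westreach → 00:11 UTC (Oct 10).
Add 6 hours 1 minute leg 2 → 06:12 UTC.
Tessaly is UTC+9:30, so local arrival = 06:12 + 9:30 = 15:42 on Oct 10.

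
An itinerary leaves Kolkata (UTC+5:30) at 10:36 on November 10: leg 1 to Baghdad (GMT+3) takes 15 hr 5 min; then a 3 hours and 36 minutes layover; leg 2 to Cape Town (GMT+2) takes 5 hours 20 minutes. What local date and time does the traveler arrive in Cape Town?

07:07 on November 11

Convert departure to UTC: 10:36 − 5:30 = 05:06 UTC on Nov 10.
Add 15 hours and 5 minutes leg 1 → 20:11 UTC.
Add 3 hours 36 minutes layover in Baghdad → 23:47 UTC.
Add 5 hours and 20 minutes leg 2 → 05:07 UTC (Nov 11).
Cape Town is UTC+2:00, so local arrival = 05:07 + 2:00 = 07:07 on Nov 11.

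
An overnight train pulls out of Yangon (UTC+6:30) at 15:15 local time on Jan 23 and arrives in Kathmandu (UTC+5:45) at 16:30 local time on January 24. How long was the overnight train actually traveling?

26 hours

Departure in UTC: 15:15 − 6:30 = 08:45 on Jan 23.
Arrival in UTC: 16:30 − 5:45 = 10:45 on Jan 24.
Elapsed = 10:45 − 08:45 (+1 day) = 26 hours.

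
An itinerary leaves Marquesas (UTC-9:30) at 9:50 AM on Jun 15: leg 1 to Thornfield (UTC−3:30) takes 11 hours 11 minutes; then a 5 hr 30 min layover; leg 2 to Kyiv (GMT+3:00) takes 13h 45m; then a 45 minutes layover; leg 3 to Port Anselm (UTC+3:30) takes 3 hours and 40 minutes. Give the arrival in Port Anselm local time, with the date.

Convert departure to UTC: 9:50 AM + 9:30 = 7:20 PM UTC on Jun 15.
Add 11 hours 11 minutes leg 1 → 6:31 AM UTC (Jun 16).
Add 5 hours and 30 minutes layover in Thornfield → 12:01 PM UTC.
Add 13 hours 45 minutes leg 2 → 1:46 AM UTC (Jun 17).
Add 45 minutes layover in Kyiv → 2:31 AM UTC.
Add 3 hours 40 minutes leg 3 → 6:11 AM UTC.
Port Anselm is UTC+3:30, so local arrival = 6:11 AM + 3:30 = 9:41 AM on Jun 17.

9:41 AM on June 17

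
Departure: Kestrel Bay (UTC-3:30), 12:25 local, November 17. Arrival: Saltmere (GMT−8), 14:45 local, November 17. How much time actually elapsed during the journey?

6 hours 50 minutes

Departure in UTC: 12:25 + 3:30 = 15:55 on Nov 17.
Arrival in UTC: 14:45 + 8:00 = 22:45 on Nov 17.
Elapsed = 22:45 − 15:55 = 6 hours 50 minutes.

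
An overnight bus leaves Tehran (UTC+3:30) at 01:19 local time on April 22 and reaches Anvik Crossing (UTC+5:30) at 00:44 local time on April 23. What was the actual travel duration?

Anvik Crossing is 2:00 ahead of Tehran.
Clock-face elapsed time (ignoring zones) is 23 hours 25 minutes.
Actual elapsed = 23 hours 25 minutes − 2:00 = 21 hours 25 minutes.

21 hours 25 minutes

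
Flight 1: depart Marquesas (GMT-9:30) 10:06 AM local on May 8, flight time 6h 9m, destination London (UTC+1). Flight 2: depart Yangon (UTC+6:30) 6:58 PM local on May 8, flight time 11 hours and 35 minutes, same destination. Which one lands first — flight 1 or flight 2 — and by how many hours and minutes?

Flight 1 in UTC: 10:06 AM + 9:30 = 7:36 PM on May 8.
+6 hours and 9 minutes → arrive 1:45 AM UTC on May 9.
Flight 2 in UTC: 6:58 PM − 6:30 = 12:28 PM on May 8.
+11 hours and 35 minutes → arrive 12:03 AM UTC on May 9.
Flight 2 lands earlier by 1 hour 42 minutes.

the second, by 1 hour 42 minutes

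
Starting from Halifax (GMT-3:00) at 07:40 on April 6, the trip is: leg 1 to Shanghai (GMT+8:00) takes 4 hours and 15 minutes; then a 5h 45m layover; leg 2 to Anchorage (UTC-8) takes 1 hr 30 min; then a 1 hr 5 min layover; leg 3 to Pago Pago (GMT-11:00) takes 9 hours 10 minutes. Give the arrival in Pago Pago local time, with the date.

21:25 on April 6

Convert departure to UTC: 07:40 + 3:00 = 10:40 UTC on Apr 6.
Add 4 hours 15 minutes leg 1 → 14:55 UTC.
Add 5 hours and 45 minutes layover in Shanghai → 20:40 UTC.
Add 1 hour 30 minutes leg 2 → 22:10 UTC.
Add 1 hour 5 minutes layover in Anchorage → 23:15 UTC.
Add 9 hours and 10 minutes leg 3 → 08:25 UTC (Apr 7).
Pago Pago is UTC−11:00, so local arrival = 08:25 − 11:00 = 21:25 on Apr 6.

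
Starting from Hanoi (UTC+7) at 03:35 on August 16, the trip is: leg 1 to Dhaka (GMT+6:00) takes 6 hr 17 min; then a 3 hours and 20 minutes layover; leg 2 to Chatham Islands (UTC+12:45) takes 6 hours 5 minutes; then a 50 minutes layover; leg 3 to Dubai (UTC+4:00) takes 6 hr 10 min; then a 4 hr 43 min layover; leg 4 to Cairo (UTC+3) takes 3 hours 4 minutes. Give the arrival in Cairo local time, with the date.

Convert departure to UTC: 03:35 − 7:00 = 20:35 UTC on Aug 15.
Add 6 hours and 17 minutes leg 1 → 02:52 UTC (Aug 16).
Add 3 hours and 20 minutes layover in Dhaka → 06:12 UTC.
Add 6 hours and 5 minutes leg 2 → 12:17 UTC.
Add 50 minutes layover in Chatham Islands → 13:07 UTC.
Add 6 hours 10 minutes leg 3 → 19:17 UTC.
Add 4 hours and 43 minutes layover in Dubai → 00:00 UTC (Aug 17).
Add 3 hours and 4 minutes leg 4 → 03:04 UTC.
Cairo is UTC+3:00, so local arrival = 03:04 + 3:00 = 06:04 on Aug 17.

06:04 on August 17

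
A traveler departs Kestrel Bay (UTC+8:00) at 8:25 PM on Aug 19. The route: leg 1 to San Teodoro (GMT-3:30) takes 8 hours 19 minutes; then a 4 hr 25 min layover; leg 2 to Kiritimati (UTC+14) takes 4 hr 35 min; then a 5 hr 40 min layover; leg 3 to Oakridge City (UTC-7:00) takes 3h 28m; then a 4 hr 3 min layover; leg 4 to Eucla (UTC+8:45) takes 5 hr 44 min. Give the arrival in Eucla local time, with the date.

Convert departure to UTC: 8:25 PM − 8:00 = 12:25 PM UTC on Aug 19.
Add 8 hours and 19 minutes leg 1 → 8:44 PM UTC.
Add 4 hours and 25 minutes layover in San Teodoro → 1:09 AM UTC (Aug 20).
Add 4 hours and 35 minutes leg 2 → 5:44 AM UTC.
Add 5 hours and 40 minutes layover in Kiritimati → 11:24 AM UTC.
Add 3 hours 28 minutes leg 3 → 2:52 PM UTC.
Add 4 hours 3 minutes layover in Oakridge City → 6:55 PM UTC.
Add 5 hours 44 minutes leg 4 → 12:39 AM UTC (Aug 21).
Eucla is UTC+8:45, so local arrival = 12:39 AM + 8:45 = 9:24 AM on Aug 21.

9:24 AM on Aug 21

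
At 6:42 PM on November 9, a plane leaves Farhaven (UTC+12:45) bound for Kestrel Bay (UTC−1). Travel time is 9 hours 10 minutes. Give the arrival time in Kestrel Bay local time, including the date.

2:07 PM on November 9

Kestrel Bay is 13:45 behind Farhaven.
After 9 hours 10 minutes it is 3:52 AM (Nov 10) in Farhaven.
Shift by the zone difference: 3:52 AM − 13:45 = 2:07 PM on Nov 9 in Kestrel Bay.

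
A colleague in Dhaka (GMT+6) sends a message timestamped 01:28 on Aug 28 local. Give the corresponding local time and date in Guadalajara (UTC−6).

13:28 on August 27

In UTC: 01:28 − 6:00 = 19:28 on Aug 27.
Guadalajara is UTC−6:00: 19:28 − 6:00 = 13:28 on Aug 27.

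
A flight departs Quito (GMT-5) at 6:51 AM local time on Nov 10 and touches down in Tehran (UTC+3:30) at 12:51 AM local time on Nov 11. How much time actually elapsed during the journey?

9 hours 30 minutes

Departure in UTC: 6:51 AM + 5:00 = 11:51 AM on Nov 10.
Arrival in UTC: 12:51 AM − 3:30 = 9:21 PM on Nov 10.
Elapsed = 9:21 PM − 11:51 AM = 9 hours 30 minutes.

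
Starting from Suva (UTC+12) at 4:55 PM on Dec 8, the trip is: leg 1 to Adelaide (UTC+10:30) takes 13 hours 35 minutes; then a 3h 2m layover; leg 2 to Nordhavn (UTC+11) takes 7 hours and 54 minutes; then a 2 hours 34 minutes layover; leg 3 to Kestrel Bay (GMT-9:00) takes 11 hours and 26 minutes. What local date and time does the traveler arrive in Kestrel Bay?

10:26 AM on Dec 9

Convert departure to UTC: 4:55 PM − 12:00 = 4:55 AM UTC on Dec 8.
Add 13 hours 35 minutes leg 1 → 6:30 PM UTC.
Add 3 hours and 2 minutes layover in Adelaide → 9:32 PM UTC.
Add 7 hours 54 minutes leg 2 → 5:26 AM UTC (Dec 9).
Add 2 hours 34 minutes layover in Nordhavn → 8:00 AM UTC.
Add 11 hours 26 minutes leg 3 → 7:26 PM UTC.
Kestrel Bay is UTC−9:00, so local arrival = 7:26 PM − 9:00 = 10:26 AM on Dec 9.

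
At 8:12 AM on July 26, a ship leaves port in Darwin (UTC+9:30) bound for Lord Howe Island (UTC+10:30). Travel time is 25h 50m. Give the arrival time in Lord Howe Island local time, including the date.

11:02 AM on July 27

Convert departure to UTC: 8:12 AM − 9:30 = 10:42 PM UTC on Jul 25.
Add 25 hours and 50 minutes travel time → 12:32 AM UTC (Jul 27).
Lord Howe Island is UTC+10:30, so local arrival = 12:32 AM + 10:30 = 11:02 AM on Jul 27.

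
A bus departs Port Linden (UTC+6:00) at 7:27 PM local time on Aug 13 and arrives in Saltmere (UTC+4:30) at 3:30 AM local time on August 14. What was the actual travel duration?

Departure in UTC: 7:27 PM − 6:00 = 1:27 PM on Aug 13.
Arrival in UTC: 3:30 AM − 4:30 = 11:00 PM on Aug 13.
Elapsed = 11:00 PM − 1:27 PM = 9 hours 33 minutes.

9 hours 33 minutes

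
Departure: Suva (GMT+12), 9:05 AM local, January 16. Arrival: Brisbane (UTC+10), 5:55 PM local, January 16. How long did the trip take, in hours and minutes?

Departure in UTC: 9:05 AM − 12:00 = 9:05 PM on Jan 15.
Arrival in UTC: 5:55 PM − 10:00 = 7:55 AM on Jan 16.
Elapsed = 7:55 AM − 9:05 PM (+1 day) = 10 hours 50 minutes.

10 hours 50 minutes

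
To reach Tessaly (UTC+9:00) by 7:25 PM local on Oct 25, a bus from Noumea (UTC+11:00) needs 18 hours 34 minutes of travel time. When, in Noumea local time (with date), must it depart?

Target arrival in UTC: 7:25 PM − 9:00 = 10:25 AM on Oct 25.
Subtract 18 hours 34 minutes → departure 3:51 PM UTC on Oct 24.
Noumea is UTC+11:00: 3:51 PM + 11:00 = 2:51 AM on Oct 25.

2:51 AM on October 25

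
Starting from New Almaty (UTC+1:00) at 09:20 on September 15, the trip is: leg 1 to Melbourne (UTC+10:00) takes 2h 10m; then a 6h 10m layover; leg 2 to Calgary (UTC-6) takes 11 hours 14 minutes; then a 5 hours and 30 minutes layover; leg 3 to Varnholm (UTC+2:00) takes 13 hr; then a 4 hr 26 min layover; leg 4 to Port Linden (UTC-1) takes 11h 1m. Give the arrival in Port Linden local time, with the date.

Convert departure to UTC: 09:20 − 1:00 = 08:20 UTC on Sep 15.
Add 2 hours 10 minutes leg 1 → 10:30 UTC.
Add 6 hours and 10 minutes layover in Melbourne → 16:40 UTC.
Add 11 hours and 14 minutes leg 2 → 03:54 UTC (Sep 16).
Add 5 hours 30 minutes layover in Calgary → 09:24 UTC.
Add 13 hours leg 3 → 22:24 UTC.
Add 4 hours 26 minutes layover in Varnholm → 02:50 UTC (Sep 17).
Add 11 hours 1 minute leg 4 → 13:51 UTC.
Port Linden is UTC−1:00, so local arrival = 13:51 − 1:00 = 12:51 on Sep 17.

12:51 on Sep 17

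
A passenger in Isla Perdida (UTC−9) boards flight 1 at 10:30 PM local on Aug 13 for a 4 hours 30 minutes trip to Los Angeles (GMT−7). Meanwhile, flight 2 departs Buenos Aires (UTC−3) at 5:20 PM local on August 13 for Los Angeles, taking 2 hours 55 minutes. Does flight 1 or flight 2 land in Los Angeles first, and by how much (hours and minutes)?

Flight 1 in UTC: 10:30 PM + 9:00 = 7:30 AM on Aug 14.
+4 hours and 30 minutes → arrive 12:00 PM UTC on Aug 14.
Flight 2 in UTC: 5:20 PM + 3:00 = 8:20 PM on Aug 13.
+2 hours 55 minutes → arrive 11:15 PM UTC on Aug 13.
Flight 2 lands earlier by 12 hours 45 minutes.

the second, by 12 hours 45 minutes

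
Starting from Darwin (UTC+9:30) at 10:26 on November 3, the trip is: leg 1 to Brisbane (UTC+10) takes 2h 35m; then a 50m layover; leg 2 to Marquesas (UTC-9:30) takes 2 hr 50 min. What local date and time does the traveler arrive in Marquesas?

Convert departure to UTC: 10:26 − 9:30 = 00:56 UTC on Nov 3.
Add 2 hours and 35 minutes leg 1 → 03:31 UTC.
Add 50 minutes layover in Brisbane → 04:21 UTC.
Add 2 hours and 50 minutes leg 2 → 07:11 UTC.
Marquesas is UTC−9:30, so local arrival = 07:11 − 9:30 = 21:41 on Nov 2.

21:41 on November 2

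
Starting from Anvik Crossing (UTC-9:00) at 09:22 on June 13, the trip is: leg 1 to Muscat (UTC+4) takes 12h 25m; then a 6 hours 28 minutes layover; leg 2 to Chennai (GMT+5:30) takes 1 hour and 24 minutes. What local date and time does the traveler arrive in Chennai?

Convert departure to UTC: 09:22 + 9:00 = 18:22 UTC on Jun 13.
Add 12 hours and 25 minutes leg 1 → 06:47 UTC (Jun 14).
Add 6 hours 28 minutes layover in Muscat → 13:15 UTC.
Add 1 hour and 24 minutes leg 2 → 14:39 UTC.
Chennai is UTC+5:30, so local arrival = 14:39 + 5:30 = 20:09 on Jun 14.

20:09 on June 14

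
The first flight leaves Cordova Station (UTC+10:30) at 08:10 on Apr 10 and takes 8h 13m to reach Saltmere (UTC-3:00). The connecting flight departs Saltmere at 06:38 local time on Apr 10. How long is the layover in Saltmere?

Convert departure to UTC: 08:10 − 10:30 = 21:40 UTC on Apr 9.
Add 8 hours 13 minutes flight time → 05:53 UTC (Apr 10).
Saltmere is UTC−3:00, so local arrival = 05:53 − 3:00 = 02:53 on Apr 10.
Layover = 06:38 − 02:53 = 3 hours 45 minutes.

3 hours 45 minutes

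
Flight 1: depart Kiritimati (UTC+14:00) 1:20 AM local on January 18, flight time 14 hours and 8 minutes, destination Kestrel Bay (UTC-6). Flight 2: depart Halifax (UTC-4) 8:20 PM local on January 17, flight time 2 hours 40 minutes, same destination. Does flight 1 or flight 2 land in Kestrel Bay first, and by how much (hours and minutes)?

Flight 1 in UTC: 1:20 AM − 14:00 = 11:20 AM on Jan 17.
+14 hours and 8 minutes → arrive 1:28 AM UTC on Jan 18.
Flight 2 in UTC: 8:20 PM + 4:00 = 12:20 AM on Jan 18.
+2 hours and 40 minutes → arrive 3:00 AM UTC on Jan 18.
Flight 1 lands earlier by 1 hour 32 minutes.

the first, by 1 hour 32 minutes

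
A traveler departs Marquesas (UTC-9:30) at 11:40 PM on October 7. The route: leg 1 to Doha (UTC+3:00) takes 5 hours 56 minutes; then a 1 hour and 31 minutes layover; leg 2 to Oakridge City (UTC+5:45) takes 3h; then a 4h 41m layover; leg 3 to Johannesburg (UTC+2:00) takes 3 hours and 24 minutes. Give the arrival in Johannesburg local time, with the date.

Convert departure to UTC: 11:40 PM + 9:30 = 9:10 AM UTC on Oct 8.
Add 5 hours and 56 minutes leg 1 → 3:06 PM UTC.
Add 1 hour and 31 minutes layover in Doha → 4:37 PM UTC.
Add 3 hours leg 2 → 7:37 PM UTC.
Add 4 hours 41 minutes layover in Oakridge City → 12:18 AM UTC (Oct 9).
Add 3 hours 24 minutes leg 3 → 3:42 AM UTC.
Johannesburg is UTC+2:00, so local arrival = 3:42 AM + 2:00 = 5:42 AM on Oct 9.

5:42 AM on October 9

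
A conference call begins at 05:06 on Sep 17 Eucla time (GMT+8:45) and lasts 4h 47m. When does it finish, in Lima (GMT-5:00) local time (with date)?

20:08 on September 16

Lima is 13:45 behind Eucla.
After 4 hours and 47 minutes it is 09:53 in Eucla.
Shift by the zone difference: 09:53 − 13:45 = 20:08 on Sep 16 in Lima.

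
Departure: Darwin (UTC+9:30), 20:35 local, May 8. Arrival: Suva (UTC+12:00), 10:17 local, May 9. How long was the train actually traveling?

11 hours 12 minutes

Departure in UTC: 20:35 − 9:30 = 11:05 on May 8.
Arrival in UTC: 10:17 − 12:00 = 22:17 on May 8.
Elapsed = 22:17 − 11:05 = 11 hours 12 minutes.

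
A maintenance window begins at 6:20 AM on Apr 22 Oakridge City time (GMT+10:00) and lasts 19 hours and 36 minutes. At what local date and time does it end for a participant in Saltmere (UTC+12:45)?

4:41 AM on Apr 23

Saltmere is 2:45 ahead of Oakridge City.
After 19 hours 36 minutes it is 1:56 AM (Apr 23) in Oakridge City.
Shift by the zone difference: 1:56 AM + 2:45 = 4:41 AM on Apr 23 in Saltmere.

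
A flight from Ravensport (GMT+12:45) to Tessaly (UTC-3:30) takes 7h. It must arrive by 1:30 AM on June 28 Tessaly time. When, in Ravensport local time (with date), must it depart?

10:45 AM on June 28

Target arrival in UTC: 1:30 AM + 3:30 = 5:00 AM on Jun 28.
Subtract 7 hours → departure 10:00 PM UTC on Jun 27.
Ravensport is UTC+12:45: 10:00 PM + 12:45 = 10:45 AM on Jun 28.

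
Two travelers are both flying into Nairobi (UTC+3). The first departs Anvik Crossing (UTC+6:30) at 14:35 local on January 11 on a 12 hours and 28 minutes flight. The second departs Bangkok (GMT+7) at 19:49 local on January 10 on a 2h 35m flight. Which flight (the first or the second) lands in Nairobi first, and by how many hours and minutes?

Flight 1 in UTC: 14:35 − 6:30 = 08:05 on Jan 11.
+12 hours and 28 minutes → arrive 20:33 UTC on Jan 11.
Flight 2 in UTC: 19:49 − 7:00 = 12:49 on Jan 10.
+2 hours and 35 minutes → arrive 15:24 UTC on Jan 10.
Flight 2 lands earlier by 29 hours 9 minutes.

the second, by 29 hours 9 minutes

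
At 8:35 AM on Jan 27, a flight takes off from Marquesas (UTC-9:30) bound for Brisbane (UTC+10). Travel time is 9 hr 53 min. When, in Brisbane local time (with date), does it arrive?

Brisbane is 19:30 ahead of Marquesas.
After 9 hours 53 minutes it is 6:28 PM in Marquesas.
Shift by the zone difference: 6:28 PM + 19:30 = 1:58 PM on Jan 28 in Brisbane.

1:58 PM on Jan 28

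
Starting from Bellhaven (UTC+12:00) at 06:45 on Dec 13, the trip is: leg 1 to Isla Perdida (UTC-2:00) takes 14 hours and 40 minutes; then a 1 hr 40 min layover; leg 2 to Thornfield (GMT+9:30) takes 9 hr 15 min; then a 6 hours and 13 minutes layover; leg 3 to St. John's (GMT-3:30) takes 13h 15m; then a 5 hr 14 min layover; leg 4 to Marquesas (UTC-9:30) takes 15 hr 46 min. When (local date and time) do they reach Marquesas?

03:18 on December 15

Convert departure to UTC: 06:45 − 12:00 = 18:45 UTC on Dec 12.
Add 14 hours and 40 minutes leg 1 → 09:25 UTC (Dec 13).
Add 1 hour 40 minutes layover in Isla Perdida → 11:05 UTC.
Add 9 hours and 15 minutes leg 2 → 20:20 UTC.
Add 6 hours and 13 minutes layover in Thornfield → 02:33 UTC (Dec 14).
Add 13 hours 15 minutes leg 3 → 15:48 UTC.
Add 5 hours 14 minutes layover in St. John's → 21:02 UTC.
Add 15 hours and 46 minutes leg 4 → 12:48 UTC (Dec 15).
Marquesas is UTC−9:30, so local arrival = 12:48 − 9:30 = 03:18 on Dec 15.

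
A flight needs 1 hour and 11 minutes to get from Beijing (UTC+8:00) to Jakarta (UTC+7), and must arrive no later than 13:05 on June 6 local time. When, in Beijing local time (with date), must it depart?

Target arrival in UTC: 13:05 − 7:00 = 06:05 on Jun 6.
Subtract 1 hour and 11 minutes → departure 04:54 UTC on Jun 6.
Beijing is UTC+8:00: 04:54 + 8:00 = 12:54 on Jun 6.

12:54 on June 6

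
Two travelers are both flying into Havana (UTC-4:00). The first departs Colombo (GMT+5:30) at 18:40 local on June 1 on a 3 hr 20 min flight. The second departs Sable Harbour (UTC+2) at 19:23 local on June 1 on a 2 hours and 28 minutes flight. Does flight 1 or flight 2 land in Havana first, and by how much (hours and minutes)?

the first, by 3 hours 21 minutes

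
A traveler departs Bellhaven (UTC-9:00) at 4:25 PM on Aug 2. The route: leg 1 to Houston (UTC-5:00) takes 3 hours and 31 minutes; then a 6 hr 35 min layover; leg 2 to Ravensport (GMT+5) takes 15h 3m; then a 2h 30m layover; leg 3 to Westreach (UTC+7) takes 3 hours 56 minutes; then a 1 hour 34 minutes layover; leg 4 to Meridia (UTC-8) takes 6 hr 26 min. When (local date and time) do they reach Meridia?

Convert departure to UTC: 4:25 PM + 9:00 = 1:25 AM UTC on Aug 3.
Add 3 hours 31 minutes leg 1 → 4:56 AM UTC.
Add 6 hours and 35 minutes layover in Houston → 11:31 AM UTC.
Add 15 hours and 3 minutes leg 2 → 2:34 AM UTC (Aug 4).
Add 2 hours 30 minutes layover in Ravensport → 5:04 AM UTC.
Add 3 hours 56 minutes leg 3 → 9:00 AM UTC.
Add 1 hour and 34 minutes layover in Westreach → 10:34 AM UTC.
Add 6 hours and 26 minutes leg 4 → 5:00 PM UTC.
Meridia is UTC−8:00, so local arrival = 5:00 PM − 8:00 = 9:00 AM on Aug 4.

9:00 AM on August 4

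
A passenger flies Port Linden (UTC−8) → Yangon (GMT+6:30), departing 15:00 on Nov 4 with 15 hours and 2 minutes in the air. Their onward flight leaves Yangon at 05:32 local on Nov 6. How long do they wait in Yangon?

Convert departure to UTC: 15:00 + 8:00 = 23:00 UTC on Nov 4.
Add 15 hours 2 minutes flight time → 14:02 UTC (Nov 5).
Yangon is UTC+6:30, so local arrival = 14:02 + 6:30 = 20:32 on Nov 5.
Layover = 05:32 − 20:32 (+1 day) = 9 hours.

9 hours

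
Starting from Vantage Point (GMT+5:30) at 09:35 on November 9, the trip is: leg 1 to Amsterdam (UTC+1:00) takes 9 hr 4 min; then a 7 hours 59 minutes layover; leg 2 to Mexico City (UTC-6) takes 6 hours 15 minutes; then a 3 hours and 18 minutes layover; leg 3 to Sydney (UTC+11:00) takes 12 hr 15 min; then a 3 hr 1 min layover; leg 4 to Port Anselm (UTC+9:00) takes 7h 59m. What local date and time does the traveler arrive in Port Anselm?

14:56 on Nov 11

Convert departure to UTC: 09:35 − 5:30 = 04:05 UTC on Nov 9.
Add 9 hours and 4 minutes leg 1 → 13:09 UTC.
Add 7 hours 59 minutes layover in Amsterdam → 21:08 UTC.
Add 6 hours 15 minutes leg 2 → 03:23 UTC (Nov 10).
Add 3 hours and 18 minutes layover in Mexico City → 06:41 UTC.
Add 12 hours and 15 minutes leg 3 → 18:56 UTC.
Add 3 hours and 1 minute layover in Sydney → 21:57 UTC.
Add 7 hours and 59 minutes leg 4 → 05:56 UTC (Nov 11).
Port Anselm is UTC+9:00, so local arrival = 05:56 + 9:00 = 14:56 on Nov 11.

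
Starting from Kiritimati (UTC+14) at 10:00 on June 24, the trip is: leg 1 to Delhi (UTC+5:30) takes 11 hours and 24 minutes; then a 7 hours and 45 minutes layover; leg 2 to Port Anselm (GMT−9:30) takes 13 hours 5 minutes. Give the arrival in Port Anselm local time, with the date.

18:44 on June 24

Convert departure to UTC: 10:00 − 14:00 = 20:00 UTC on Jun 23.
Add 11 hours 24 minutes leg 1 → 07:24 UTC (Jun 24).
Add 7 hours 45 minutes layover in Delhi → 15:09 UTC.
Add 13 hours and 5 minutes leg 2 → 04:14 UTC (Jun 25).
Port Anselm is UTC−9:30, so local arrival = 04:14 − 9:30 = 18:44 on Jun 24.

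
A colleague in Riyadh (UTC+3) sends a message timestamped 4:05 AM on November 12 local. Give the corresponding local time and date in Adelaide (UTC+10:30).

11:35 AM on November 12

In UTC: 4:05 AM − 3:00 = 1:05 AM on Nov 12.
Adelaide is UTC+10:30: 1:05 AM + 10:30 = 11:35 AM on Nov 12.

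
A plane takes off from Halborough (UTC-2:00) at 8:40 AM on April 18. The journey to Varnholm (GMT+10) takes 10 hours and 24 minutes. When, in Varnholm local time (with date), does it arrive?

Convert departure to UTC: 8:40 AM + 2:00 = 10:40 AM UTC on Apr 18.
Add 10 hours and 24 minutes travel time → 9:04 PM UTC.
Varnholm is UTC+10:00, so local arrival = 9:04 PM + 10:00 = 7:04 AM on Apr 19.

7:04 AM on April 19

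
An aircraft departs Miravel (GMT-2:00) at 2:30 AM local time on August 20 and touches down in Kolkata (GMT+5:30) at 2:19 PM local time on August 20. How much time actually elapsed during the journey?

4 hours 19 minutes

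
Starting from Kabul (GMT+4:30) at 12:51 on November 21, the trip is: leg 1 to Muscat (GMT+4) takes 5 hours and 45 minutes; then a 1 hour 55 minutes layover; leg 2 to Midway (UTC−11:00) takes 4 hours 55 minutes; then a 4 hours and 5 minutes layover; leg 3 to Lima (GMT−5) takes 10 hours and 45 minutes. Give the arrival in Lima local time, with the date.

06:46 on November 22

Convert departure to UTC: 12:51 − 4:30 = 08:21 UTC on Nov 21.
Add 5 hours 45 minutes leg 1 → 14:06 UTC.
Add 1 hour 55 minutes layover in Muscat → 16:01 UTC.
Add 4 hours 55 minutes leg 2 → 20:56 UTC.
Add 4 hours 5 minutes layover in Midway → 01:01 UTC (Nov 22).
Add 10 hours 45 minutes leg 3 → 11:46 UTC.
Lima is UTC−5:00, so local arrival = 11:46 − 5:00 = 06:46 on Nov 22.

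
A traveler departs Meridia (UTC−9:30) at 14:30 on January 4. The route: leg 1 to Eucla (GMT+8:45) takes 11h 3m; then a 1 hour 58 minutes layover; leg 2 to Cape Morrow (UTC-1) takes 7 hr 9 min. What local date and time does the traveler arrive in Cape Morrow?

Convert departure to UTC: 14:30 + 9:30 = 00:00 UTC on Jan 5.
Add 11 hours 3 minutes leg 1 → 11:03 UTC.
Add 1 hour 58 minutes layover in Eucla → 13:01 UTC.
Add 7 hours and 9 minutes leg 2 → 20:10 UTC.
Cape Morrow is UTC−1:00, so local arrival = 20:10 − 1:00 = 19:10 on Jan 5.

19:10 on January 5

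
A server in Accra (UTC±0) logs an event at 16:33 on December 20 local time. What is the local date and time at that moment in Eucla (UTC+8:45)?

Eucla is 8:45 ahead of Accra.
Shift by the zone difference: 16:33 + 8:45 = 01:18 on Dec 21 in Eucla.

01:18 on December 21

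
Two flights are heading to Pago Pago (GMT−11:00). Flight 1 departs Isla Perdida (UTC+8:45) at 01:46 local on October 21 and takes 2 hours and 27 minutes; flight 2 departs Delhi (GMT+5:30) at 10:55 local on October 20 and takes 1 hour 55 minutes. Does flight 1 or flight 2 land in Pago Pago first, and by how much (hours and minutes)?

Flight 1 in UTC: 01:46 − 8:45 = 17:01 on Oct 20.
+2 hours 27 minutes → arrive 19:28 UTC on Oct 20.
Flight 2 in UTC: 10:55 − 5:30 = 05:25 on Oct 20.
+1 hour 55 minutes → arrive 07:20 UTC on Oct 20.
Flight 2 lands earlier by 12 hours 8 minutes.

the second, by 12 hours 8 minutes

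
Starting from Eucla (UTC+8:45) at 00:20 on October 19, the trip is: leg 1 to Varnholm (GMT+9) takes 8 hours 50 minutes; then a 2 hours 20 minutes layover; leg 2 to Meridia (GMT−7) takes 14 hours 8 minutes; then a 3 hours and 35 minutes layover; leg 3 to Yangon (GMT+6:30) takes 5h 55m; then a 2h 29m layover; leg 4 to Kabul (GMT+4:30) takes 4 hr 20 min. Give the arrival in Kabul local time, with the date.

Convert departure to UTC: 00:20 − 8:45 = 15:35 UTC on Oct 18.
Add 8 hours and 50 minutes leg 1 → 00:25 UTC (Oct 19).
Add 2 hours and 20 minutes layover in Varnholm → 02:45 UTC.
Add 14 hours and 8 minutes leg 2 → 16:53 UTC.
Add 3 hours 35 minutes layover in Meridia → 20:28 UTC.
Add 5 hours and 55 minutes leg 3 → 02:23 UTC (Oct 20).
Add 2 hours and 29 minutes layover in Yangon → 04:52 UTC.
Add 4 hours and 20 minutes leg 4 → 09:12 UTC.
Kabul is UTC+4:30, so local arrival = 09:12 + 4:30 = 13:42 on Oct 20.

13:42 on October 20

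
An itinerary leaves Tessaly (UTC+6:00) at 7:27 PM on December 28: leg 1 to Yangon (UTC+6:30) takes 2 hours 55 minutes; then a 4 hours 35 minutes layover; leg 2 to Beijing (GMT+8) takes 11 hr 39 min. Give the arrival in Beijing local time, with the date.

4:36 PM on Dec 29

Convert departure to UTC: 7:27 PM − 6:00 = 1:27 PM UTC on Dec 28.
Add 2 hours and 55 minutes leg 1 → 4:22 PM UTC.
Add 4 hours and 35 minutes layover in Yangon → 8:57 PM UTC.
Add 11 hours and 39 minutes leg 2 → 8:36 AM UTC (Dec 29).
Beijing is UTC+8:00, so local arrival = 8:36 AM + 8:00 = 4:36 PM on Dec 29.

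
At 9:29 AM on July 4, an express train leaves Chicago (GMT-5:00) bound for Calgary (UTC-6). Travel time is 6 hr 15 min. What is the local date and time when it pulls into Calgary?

2:44 PM on July 4

Convert departure to UTC: 9:29 AM + 5:00 = 2:29 PM UTC on Jul 4.
Add 6 hours and 15 minutes travel time → 8:44 PM UTC.
Calgary is UTC−6:00, so local arrival = 8:44 PM − 6:00 = 2:44 PM on Jul 4.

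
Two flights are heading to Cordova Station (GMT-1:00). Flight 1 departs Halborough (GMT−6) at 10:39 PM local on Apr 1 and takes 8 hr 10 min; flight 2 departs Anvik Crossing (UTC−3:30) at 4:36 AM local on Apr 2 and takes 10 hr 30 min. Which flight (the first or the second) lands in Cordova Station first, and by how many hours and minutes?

the first, by 5 hours 47 minutes

Flight 1 in UTC: 10:39 PM + 6:00 = 4:39 AM on Apr 2.
+8 hours 10 minutes → arrive 12:49 PM UTC on Apr 2.
Flight 2 in UTC: 4:36 AM + 3:30 = 8:06 AM on Apr 2.
+10 hours 30 minutes → arrive 6:36 PM UTC on Apr 2.
Flight 1 lands earlier by 5 hours 47 minutes.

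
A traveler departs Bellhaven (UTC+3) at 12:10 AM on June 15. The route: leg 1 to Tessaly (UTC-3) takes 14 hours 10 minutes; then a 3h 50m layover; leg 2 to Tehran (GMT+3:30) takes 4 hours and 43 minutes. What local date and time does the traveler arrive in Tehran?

11:23 PM on June 15

Convert departure to UTC: 12:10 AM − 3:00 = 9:10 PM UTC on Jun 14.
Add 14 hours 10 minutes leg 1 → 11:20 AM UTC (Jun 15).
Add 3 hours 50 minutes layover in Tessaly → 3:10 PM UTC.
Add 4 hours and 43 minutes leg 2 → 7:53 PM UTC.
Tehran is UTC+3:30, so local arrival = 7:53 PM + 3:30 = 11:23 PM on Jun 15.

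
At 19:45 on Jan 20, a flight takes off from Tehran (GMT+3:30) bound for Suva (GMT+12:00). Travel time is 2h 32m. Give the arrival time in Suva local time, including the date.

Convert departure to UTC: 19:45 − 3:30 = 16:15 UTC on Jan 20.
Add 2 hours and 32 minutes travel time → 18:47 UTC.
Suva is UTC+12:00, so local arrival = 18:47 + 12:00 = 06:47 on Jan 21.

06:47 on Jan 21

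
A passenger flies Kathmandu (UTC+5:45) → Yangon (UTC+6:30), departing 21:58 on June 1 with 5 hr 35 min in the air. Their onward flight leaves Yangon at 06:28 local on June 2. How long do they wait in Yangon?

2 hours 10 minutes

Convert departure to UTC: 21:58 − 5:45 = 16:13 UTC on Jun 1.
Add 5 hours 35 minutes flight time → 21:48 UTC.
Yangon is UTC+6:30, so local arrival = 21:48 + 6:30 = 04:18 on Jun 2.
Layover = 06:28 − 04:18 = 2 hours 10 minutes.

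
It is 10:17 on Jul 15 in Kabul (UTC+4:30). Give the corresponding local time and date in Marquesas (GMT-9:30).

In UTC: 10:17 − 4:30 = 05:47 on Jul 15.
Marquesas is UTC−9:30: 05:47 − 9:30 = 20:17 on Jul 14.

20:17 on July 14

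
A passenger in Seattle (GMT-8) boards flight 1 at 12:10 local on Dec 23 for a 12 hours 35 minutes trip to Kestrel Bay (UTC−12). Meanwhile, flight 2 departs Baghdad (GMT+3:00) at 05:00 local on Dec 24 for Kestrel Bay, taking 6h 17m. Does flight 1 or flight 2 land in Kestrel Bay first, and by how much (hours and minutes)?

the second, by 28 minutes

Flight 1 in UTC: 12:10 + 8:00 = 20:10 on Dec 23.
+12 hours and 35 minutes → arrive 08:45 UTC on Dec 24.
Flight 2 in UTC: 05:00 − 3:00 = 02:00 on Dec 24.
+6 hours 17 minutes → arrive 08:17 UTC on Dec 24.
Flight 2 lands earlier by 28 minutes.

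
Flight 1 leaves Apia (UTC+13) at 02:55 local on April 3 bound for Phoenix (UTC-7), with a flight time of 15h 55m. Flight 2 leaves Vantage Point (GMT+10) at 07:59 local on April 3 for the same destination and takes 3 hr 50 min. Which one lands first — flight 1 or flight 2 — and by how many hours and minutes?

Flight 1 in UTC: 02:55 − 13:00 = 13:55 on Apr 2.
+15 hours 55 minutes → arrive 05:50 UTC on Apr 3.
Flight 2 in UTC: 07:59 − 10:00 = 21:59 on Apr 2.
+3 hours 50 minutes → arrive 01:49 UTC on Apr 3.
Flight 2 lands earlier by 4 hours 1 minute.

the second, by 4 hours 1 minute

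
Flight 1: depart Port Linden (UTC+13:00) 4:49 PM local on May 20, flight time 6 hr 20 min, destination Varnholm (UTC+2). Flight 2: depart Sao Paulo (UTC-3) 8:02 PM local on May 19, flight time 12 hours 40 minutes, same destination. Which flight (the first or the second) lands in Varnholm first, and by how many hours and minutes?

Flight 1 in UTC: 4:49 PM − 13:00 = 3:49 AM on May 20.
+6 hours 20 minutes → arrive 10:09 AM UTC on May 20.
Flight 2 in UTC: 8:02 PM + 3:00 = 11:02 PM on May 19.
+12 hours and 40 minutes → arrive 11:42 AM UTC on May 20.
Flight 1 lands earlier by 1 hour 33 minutes.

the first, by 1 hour 33 minutes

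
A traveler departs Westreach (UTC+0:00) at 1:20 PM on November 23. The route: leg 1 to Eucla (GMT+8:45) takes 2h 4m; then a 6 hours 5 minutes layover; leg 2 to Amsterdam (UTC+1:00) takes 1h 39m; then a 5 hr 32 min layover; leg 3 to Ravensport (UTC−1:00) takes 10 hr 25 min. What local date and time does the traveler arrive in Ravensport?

Westreach is at UTC+0, so departure is already 1:20 PM UTC on Nov 23.
Add 2 hours and 4 minutes leg 1 → 3:24 PM UTC.
Add 6 hours 5 minutes layover in Eucla → 9:29 PM UTC.
Add 1 hour and 39 minutes leg 2 → 11:08 PM UTC.
Add 5 hours 32 minutes layover in Amsterdam → 4:40 AM UTC (Nov 24).
Add 10 hours 25 minutes leg 3 → 3:05 PM UTC.
Ravensport is UTC−1:00, so local arrival = 3:05 PM − 1:00 = 2:05 PM on Nov 24.

2:05 PM on November 24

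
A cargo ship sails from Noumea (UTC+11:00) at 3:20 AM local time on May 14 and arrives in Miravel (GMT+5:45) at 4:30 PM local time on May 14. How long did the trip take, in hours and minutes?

18 hours 25 minutes

Miravel is 5:15 behind Noumea.
Clock-face elapsed time (ignoring zones) is 13 hours 10 minutes.
Actual elapsed = 13 hours 10 minutes + 5:15 = 18 hours 25 minutes.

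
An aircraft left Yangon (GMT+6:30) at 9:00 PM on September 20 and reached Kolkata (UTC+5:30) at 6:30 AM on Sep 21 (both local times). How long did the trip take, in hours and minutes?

Kolkata is 1:00 behind Yangon.
Clock-face elapsed time (ignoring zones) is 9 hours 30 minutes.
Actual elapsed = 9 hours 30 minutes + 1:00 = 10 hours 30 minutes.

10 hours 30 minutes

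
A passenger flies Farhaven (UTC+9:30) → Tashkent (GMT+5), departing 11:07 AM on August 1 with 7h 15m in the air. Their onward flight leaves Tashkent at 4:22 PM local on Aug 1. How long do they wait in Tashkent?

2 hours 30 minutes

Convert departure to UTC: 11:07 AM − 9:30 = 1:37 AM UTC on Aug 1.
Add 7 hours and 15 minutes flight time → 8:52 AM UTC.
Tashkent is UTC+5:00, so local arrival = 8:52 AM + 5:00 = 1:52 PM on Aug 1.
Layover = 4:22 PM − 1:52 PM = 2 hours 30 minutes.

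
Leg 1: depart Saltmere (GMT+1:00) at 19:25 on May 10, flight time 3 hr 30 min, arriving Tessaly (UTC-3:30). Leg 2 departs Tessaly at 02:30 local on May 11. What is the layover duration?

Convert departure to UTC: 19:25 − 1:00 = 18:25 UTC on May 10.
Add 3 hours and 30 minutes flight time → 21:55 UTC.
Tessaly is UTC−3:30, so local arrival = 21:55 − 3:30 = 18:25 on May 10.
Layover = 02:30 − 18:25 (+1 day) = 8 hours 5 minutes.

8 hours 5 minutes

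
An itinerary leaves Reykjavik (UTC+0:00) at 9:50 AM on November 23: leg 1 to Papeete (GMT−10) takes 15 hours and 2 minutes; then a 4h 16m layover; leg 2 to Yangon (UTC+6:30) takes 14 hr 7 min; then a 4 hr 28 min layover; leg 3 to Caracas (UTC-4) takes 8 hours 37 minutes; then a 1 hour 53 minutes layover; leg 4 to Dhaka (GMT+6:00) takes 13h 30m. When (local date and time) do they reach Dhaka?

Reykjavik is at UTC+0, so departure is already 9:50 AM UTC on Nov 23.
Add 15 hours and 2 minutes leg 1 → 12:52 AM UTC (Nov 24).
Add 4 hours 16 minutes layover in Papeete → 5:08 AM UTC.
Add 14 hours 7 minutes leg 2 → 7:15 PM UTC.
Add 4 hours 28 minutes layover in Yangon → 11:43 PM UTC.
Add 8 hours and 37 minutes leg 3 → 8:20 AM UTC (Nov 25).
Add 1 hour 53 minutes layover in Caracas → 10:13 AM UTC.
Add 13 hours and 30 minutes leg 4 → 11:43 PM UTC.
Dhaka is UTC+6:00, so local arrival = 11:43 PM + 6:00 = 5:43 AM on Nov 26.

5:43 AM on November 26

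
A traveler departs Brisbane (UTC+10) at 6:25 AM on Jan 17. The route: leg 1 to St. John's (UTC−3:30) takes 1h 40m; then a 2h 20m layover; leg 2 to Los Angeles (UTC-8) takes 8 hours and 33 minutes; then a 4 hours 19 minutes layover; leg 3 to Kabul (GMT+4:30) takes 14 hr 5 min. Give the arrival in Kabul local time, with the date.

7:52 AM on January 18

Convert departure to UTC: 6:25 AM − 10:00 = 8:25 PM UTC on Jan 16.
Add 1 hour and 40 minutes leg 1 → 10:05 PM UTC.
Add 2 hours and 20 minutes layover in St. John's → 12:25 AM UTC (Jan 17).
Add 8 hours 33 minutes leg 2 → 8:58 AM UTC.
Add 4 hours and 19 minutes layover in Los Angeles → 1:17 PM UTC.
Add 14 hours 5 minutes leg 3 → 3:22 AM UTC (Jan 18).
Kabul is UTC+4:30, so local arrival = 3:22 AM + 4:30 = 7:52 AM on Jan 18.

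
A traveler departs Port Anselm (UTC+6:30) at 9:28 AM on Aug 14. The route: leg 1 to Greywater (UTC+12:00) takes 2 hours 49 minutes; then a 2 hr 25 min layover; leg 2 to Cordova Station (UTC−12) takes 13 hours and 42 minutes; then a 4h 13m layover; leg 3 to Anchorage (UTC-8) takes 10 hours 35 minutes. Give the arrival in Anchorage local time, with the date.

Convert departure to UTC: 9:28 AM − 6:30 = 2:58 AM UTC on Aug 14.
Add 2 hours 49 minutes leg 1 → 5:47 AM UTC.
Add 2 hours 25 minutes layover in Greywater → 8:12 AM UTC.
Add 13 hours and 42 minutes leg 2 → 9:54 PM UTC.
Add 4 hours and 13 minutes layover in Cordova Station → 2:07 AM UTC (Aug 15).
Add 10 hours 35 minutes leg 3 → 12:42 PM UTC.
Anchorage is UTC−8:00, so local arrival = 12:42 PM − 8:00 = 4:42 AM on Aug 15.

4:42 AM on August 15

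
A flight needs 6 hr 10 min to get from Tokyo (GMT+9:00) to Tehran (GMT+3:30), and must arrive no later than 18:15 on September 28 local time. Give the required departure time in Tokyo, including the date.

Target arrival in UTC: 18:15 − 3:30 = 14:45 on Sep 28.
Subtract 6 hours and 10 minutes → departure 08:35 UTC on Sep 28.
Tokyo is UTC+9:00: 08:35 + 9:00 = 17:35 on Sep 28.

17:35 on September 28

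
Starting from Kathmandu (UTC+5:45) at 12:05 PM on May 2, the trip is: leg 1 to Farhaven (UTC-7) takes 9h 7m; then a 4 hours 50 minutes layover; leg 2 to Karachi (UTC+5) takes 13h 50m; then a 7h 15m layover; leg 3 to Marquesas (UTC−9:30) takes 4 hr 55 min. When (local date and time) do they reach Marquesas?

12:47 PM on May 3

Convert departure to UTC: 12:05 PM − 5:45 = 6:20 AM UTC on May 2.
Add 9 hours 7 minutes leg 1 → 3:27 PM UTC.
Add 4 hours 50 minutes layover in Farhaven → 8:17 PM UTC.
Add 13 hours 50 minutes leg 2 → 10:07 AM UTC (May 3).
Add 7 hours 15 minutes layover in Karachi → 5:22 PM UTC.
Add 4 hours and 55 minutes leg 3 → 10:17 PM UTC.
Marquesas is UTC−9:30, so local arrival = 10:17 PM − 9:30 = 12:47 PM on May 3.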